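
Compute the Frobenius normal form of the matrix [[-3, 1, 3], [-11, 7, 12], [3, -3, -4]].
R = [[0, 0, 4], [1, 0, -1], [0, 1, 0]]

The invariant factors of A (the non-unit diagonal entries of the Smith normal form of xI - A over ℚ[x]) are x^3 + x - 4, each dividing the next. The characteristic polynomial is their product, x^3 + x - 4.

The rational canonical form is the block-diagonal matrix of companion matrices C(f_i):
R = [[0, 0, 4], [1, 0, -1], [0, 1, 0]].

Note the characteristic polynomial does not split into linear factors over ℚ, so A has no Jordan form over ℚ; the rational canonical form exists over any field.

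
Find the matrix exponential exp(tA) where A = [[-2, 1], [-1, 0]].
e^{tA} = [[(1 - t)*e^{-t}, t*e^{-t}], [-t*e^{-t}, (t + 1)*e^{-t}]]

A has Jordan form J = [[-1, 1], [0, -1]] with A = PJP^{-1}, so e^{tA} = P e^{tJ} P^{-1}.

For a Jordan block J_k(λ), e^{tJ_k(λ)} = e^{λt} · (I + tN + t^2 N^2/2! + ... + t^{k-1} N^{k-1}/(k-1)!) where N is the nilpotent superdiagonal part.

Assembling the blocks and conjugating back gives the entries of e^{tA} as shown above.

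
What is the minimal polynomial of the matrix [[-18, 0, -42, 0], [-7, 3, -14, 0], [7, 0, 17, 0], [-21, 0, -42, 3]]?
The characteristic polynomial factors as (x - 3)^3(x + 4). The minimal polynomial is ∏(x - λ)^{k_λ} where k_λ is the size of the largest Jordan block at λ.

For λ = -4: rank(A + 4I) = 3, and the largest Jordan block has size 1 (the smallest k with rank((A + 4I)^k) = rank((A + 4I)^(k+1))).
For λ = 3: rank(A - 3I) = 1, and the largest Jordan block has size 1 (the smallest k with rank((A - 3I)^k) = rank((A - 3I)^(k+1))).

So m_A(x) = (x - 3)(x + 4).

m_A(x) = (x - 3)(x + 4)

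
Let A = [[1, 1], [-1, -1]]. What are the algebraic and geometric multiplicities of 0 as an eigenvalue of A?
The characteristic polynomial is x^2, so the factor x appears with exponent 2: the algebraic multiplicity is 2.

rank(A) = 1, so the eigenspace has dimension 2 - 1 = 1: the geometric multiplicity is 1.

Since 1 < 2, A is not diagonalizable.

algebraic multiplicity 2, geometric multiplicity 1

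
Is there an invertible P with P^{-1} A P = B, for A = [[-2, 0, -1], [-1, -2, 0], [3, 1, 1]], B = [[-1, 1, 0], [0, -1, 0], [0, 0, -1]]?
Both have characteristic polynomial (x + 1)^3, but the minimal polynomial of A is (x + 1)^3 while the minimal polynomial of B is (x + 1)^2. The minimal polynomial is a similarity invariant, so A and B are not similar.

No.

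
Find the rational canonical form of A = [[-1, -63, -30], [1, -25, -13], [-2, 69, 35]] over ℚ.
The invariant factors of A (the non-unit diagonal entries of the Smith normal form of xI - A over ℚ[x]) are (x - 5)^2(x + 1), each dividing the next. The characteristic polynomial is their product, (x - 5)^2(x + 1).

The rational canonical form is the block-diagonal matrix of companion matrices C(f_i):
R = [[0, 0, -25], [1, 0, -15], [0, 1, 9]].

R = [[0, 0, -25], [1, 0, -15], [0, 1, 9]]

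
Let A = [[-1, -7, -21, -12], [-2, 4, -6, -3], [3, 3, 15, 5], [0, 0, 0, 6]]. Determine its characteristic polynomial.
xI - A = [[x + 1, 7, 21, 12], [2, x - 4, 6, 3], [-3, -3, x - 15, -5], [0, 0, 0, x - 6]].

Expanding det(xI - A) along the first row:
det(xI - A) = + (x + 1)·det([[x - 4, 6, 3], [-3, x - 15, -5], [0, 0, x - 6]]) - (7)·det([[2, 6, 3], [-3, x - 15, -5], [0, 0, x - 6]]) + (21)·det([[2, x - 4, 3], [-3, -3, -5], [0, 0, x - 6]]) - (12)·det([[2, x - 4, 6], [-3, -3, x - 15], [0, 0, 0]]).

Evaluating gives χ_A(x) = x^4 - 24x^3 + 216x^2 - 864x + 1296 = (x - 6)^4.

χ_A(x) = (x - 6)^4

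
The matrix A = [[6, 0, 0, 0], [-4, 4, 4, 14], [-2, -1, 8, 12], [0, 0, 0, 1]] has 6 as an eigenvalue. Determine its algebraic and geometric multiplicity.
The characteristic polynomial is (x - 6)^3(x - 1), so the factor x - 6 appears with exponent 3: the algebraic multiplicity is 3.

rank(A - 6I) = 2, so the eigenspace has dimension 4 - 2 = 2: the geometric multiplicity is 2.

Since 2 < 3, A is not diagonalizable.

algebraic multiplicity 3, geometric multiplicity 2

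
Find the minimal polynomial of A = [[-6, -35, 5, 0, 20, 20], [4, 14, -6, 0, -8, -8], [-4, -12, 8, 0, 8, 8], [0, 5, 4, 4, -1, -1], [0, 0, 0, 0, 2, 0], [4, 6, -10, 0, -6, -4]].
The characteristic polynomial factors as (x - 4)^3(x - 2)^3. The minimal polynomial is ∏(x - λ)^{k_λ} where k_λ is the size of the largest Jordan block at λ.

For λ = 2: rank(A - 2I) = 4, and the largest Jordan block has size 2 (the smallest k with rank((A - 2I)^k) = rank((A - 2I)^(k+1))).
For λ = 4: rank(A - 4I) = 4, and the largest Jordan block has size 2 (the smallest k with rank((A - 4I)^k) = rank((A - 4I)^(k+1))).

So m_A(x) = (x - 4)^2(x - 2)^2.

m_A(x) = (x - 4)^2(x - 2)^2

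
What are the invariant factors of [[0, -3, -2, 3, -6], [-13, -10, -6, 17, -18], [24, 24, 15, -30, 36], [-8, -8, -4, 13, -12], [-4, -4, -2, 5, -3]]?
The Jordan structure of A has elementary divisors (x - 3)^2, (x - 3)^2, (x - 3). Arranging the block sizes at each eigenvalue in decreasing order and taking row products gives the invariant factors.

Invariant factors (smallest first, each dividing the next): x - 3, (x - 3)^2, (x - 3)^2.

Check: the last factor (x - 3)^2 is the minimal polynomial, and the product (x - 3)^5 is the characteristic polynomial.

x - 3, (x - 3)^2, (x - 3)^2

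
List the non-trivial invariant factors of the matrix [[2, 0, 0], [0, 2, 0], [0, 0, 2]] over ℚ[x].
x - 2, x - 2, x - 2

The Jordan structure of A has elementary divisors (x - 2), (x - 2), (x - 2). Arranging the block sizes at each eigenvalue in decreasing order and taking row products gives the invariant factors.

Invariant factors (smallest first, each dividing the next): x - 2, x - 2, x - 2.

Check: the last factor x - 2 is the minimal polynomial, and the product (x - 2)^3 is the characteristic polynomial.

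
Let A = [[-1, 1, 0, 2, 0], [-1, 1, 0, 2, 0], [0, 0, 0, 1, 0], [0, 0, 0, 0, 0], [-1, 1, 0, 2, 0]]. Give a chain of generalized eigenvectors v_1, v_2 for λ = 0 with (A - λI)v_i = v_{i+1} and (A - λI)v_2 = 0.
We seek v_1 ∈ ker(A^2) \ ker(A), then set v_{i+1} = A v_i.

One such chain is v_1 = [[0, 1, 1, 0, 0]]^T, v_2 = [[1, 1, 0, 0, 1]]^T. Check: A v_2 = [[0, 0, 0, 0, 0]]^T = 0.

v_1 = [[0, 1, 1, 0, 0]]^T, v_2 = [[1, 1, 0, 0, 1]]^T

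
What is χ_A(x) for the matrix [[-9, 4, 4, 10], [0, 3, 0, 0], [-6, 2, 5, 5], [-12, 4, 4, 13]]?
χ_A(x) = (x - 3)^4

xI - A = [[x + 9, -4, -4, -10], [0, x - 3, 0, 0], [6, -2, x - 5, -5], [12, -4, -4, x - 13]].

Expanding det(xI - A) along the first row:
det(xI - A) = + (x + 9)·det([[x - 3, 0, 0], [-2, x - 5, -5], [-4, -4, x - 13]]) - (-4)·det([[0, 0, 0], [6, x - 5, -5], [12, -4, x - 13]]) + (-4)·det([[0, x - 3, 0], [6, -2, -5], [12, -4, x - 13]]) - (-10)·det([[0, x - 3, 0], [6, -2, x - 5], [12, -4, -4]]).

Evaluating gives χ_A(x) = x^4 - 12x^3 + 54x^2 - 108x + 81 = (x - 3)^4.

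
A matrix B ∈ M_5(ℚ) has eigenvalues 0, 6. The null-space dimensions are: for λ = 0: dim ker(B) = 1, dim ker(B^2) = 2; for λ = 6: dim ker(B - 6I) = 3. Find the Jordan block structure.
λ = 0: successive nullity increments [1, 1] count blocks of size ≥ k; block sizes are [2].
λ = 6: successive nullity increments [3] count blocks of size ≥ k; block sizes are [1, 1, 1].

Jordan blocks: (0, 2), (6, 1), (6, 1), (6, 1)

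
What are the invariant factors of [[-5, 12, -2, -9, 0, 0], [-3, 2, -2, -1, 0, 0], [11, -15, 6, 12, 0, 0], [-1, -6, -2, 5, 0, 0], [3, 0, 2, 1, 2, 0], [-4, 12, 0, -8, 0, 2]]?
The Jordan structure of A has elementary divisors (x - 2)^2, (x - 2)^2, (x - 2), (x - 2). Arranging the block sizes at each eigenvalue in decreasing order and taking row products gives the invariant factors.

Invariant factors (smallest first, each dividing the next): x - 2, x - 2, (x - 2)^2, (x - 2)^2.

Check: the last factor (x - 2)^2 is the minimal polynomial, and the product (x - 2)^6 is the characteristic polynomial.

x - 2, x - 2, (x - 2)^2, (x - 2)^2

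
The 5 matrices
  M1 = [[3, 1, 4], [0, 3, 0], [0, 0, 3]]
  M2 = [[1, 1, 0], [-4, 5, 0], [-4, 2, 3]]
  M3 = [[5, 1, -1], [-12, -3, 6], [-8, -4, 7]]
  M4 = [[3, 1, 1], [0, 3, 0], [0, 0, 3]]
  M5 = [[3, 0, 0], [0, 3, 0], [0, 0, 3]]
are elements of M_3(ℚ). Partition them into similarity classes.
2 classes: {M1, M2, M3, M4}, {M5}

Characteristic polynomials: χ_{M1} = (x - 3)^3, χ_{M2} = (x - 3)^3, χ_{M3} = (x - 3)^3, χ_{M4} = (x - 3)^3, χ_{M5} = (x - 3)^3.

{M1, M2, M3, M4}: invariant factors x - 3, (x - 3)^2.

{M5}: invariant factors x - 3, x - 3, x - 3.

Matrices are similar if and only if their invariant-factor lists agree; the partition into similarity classes is {M1, M2, M3, M4}, {M5}.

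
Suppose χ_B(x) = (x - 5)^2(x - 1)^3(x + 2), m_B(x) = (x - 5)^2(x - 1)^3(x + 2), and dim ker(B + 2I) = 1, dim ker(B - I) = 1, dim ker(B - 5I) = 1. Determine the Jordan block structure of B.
λ = -2: algebraic multiplicity 1 (exponent in χ_B), largest block size 1 (exponent in m_B), 1 block (geometric multiplicity). This forces block sizes [1].
λ = 1: algebraic multiplicity 3 (exponent in χ_B), largest block size 3 (exponent in m_B), 1 block (geometric multiplicity). This forces block sizes [3].
λ = 5: algebraic multiplicity 2 (exponent in χ_B), largest block size 2 (exponent in m_B), 1 block (geometric multiplicity). This forces block sizes [2].

Jordan blocks: (-2, 1), (1, 3), (5, 2)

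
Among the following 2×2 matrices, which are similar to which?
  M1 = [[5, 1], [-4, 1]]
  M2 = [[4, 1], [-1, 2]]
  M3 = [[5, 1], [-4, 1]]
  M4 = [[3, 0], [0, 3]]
Characteristic polynomials: χ_{M1} = (x - 3)^2, χ_{M2} = (x - 3)^2, χ_{M3} = (x - 3)^2, χ_{M4} = (x - 3)^2.

{M1, M2, M3}: invariant factors (x - 3)^2.

{M4}: invariant factors x - 3, x - 3.

Matrices are similar if and only if their invariant-factor lists agree; the partition into similarity classes is {M1, M2, M3}, {M4}.

2 classes: {M1, M2, M3}, {M4}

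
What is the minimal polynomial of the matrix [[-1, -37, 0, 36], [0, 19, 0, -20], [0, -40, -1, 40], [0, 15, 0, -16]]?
The characteristic polynomial factors as (x - 4)(x + 1)^3. The minimal polynomial is ∏(x - λ)^{k_λ} where k_λ is the size of the largest Jordan block at λ.

For λ = -1: rank(A + I) = 2, and the largest Jordan block has size 2 (the smallest k with rank((A + I)^k) = rank((A + I)^(k+1))).
For λ = 4: rank(A - 4I) = 3, and the largest Jordan block has size 1 (the smallest k with rank((A - 4I)^k) = rank((A - 4I)^(k+1))).

So m_A(x) = (x - 4)(x + 1)^2.

m_A(x) = (x - 4)(x + 1)^2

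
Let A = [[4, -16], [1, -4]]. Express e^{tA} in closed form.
e^{tA} = [[4*t + 1, -16*t], [t, 1 - 4*t]]

A has Jordan form J = [[0, 1], [0, 0]] with A = PJP^{-1}, so e^{tA} = P e^{tJ} P^{-1}.

For a Jordan block J_k(λ), e^{tJ_k(λ)} = e^{λt} · (I + tN + t^2 N^2/2! + ... + t^{k-1} N^{k-1}/(k-1)!) where N is the nilpotent superdiagonal part.

Assembling the blocks and conjugating back gives the entries of e^{tA} as shown above.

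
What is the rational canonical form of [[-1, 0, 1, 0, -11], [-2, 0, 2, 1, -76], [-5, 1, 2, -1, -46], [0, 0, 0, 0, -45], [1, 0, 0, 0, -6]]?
The invariant factors of A (the non-unit diagonal entries of the Smith normal form of xI - A over ℚ[x]) are (x + 5)(x^2 + 3)^2, each dividing the next. The characteristic polynomial is their product, (x + 5)(x^2 + 3)^2.

The rational canonical form is the block-diagonal matrix of companion matrices C(f_i):
R = [[0, 0, 0, 0, -45], [1, 0, 0, 0, -9], [0, 1, 0, 0, -30], [0, 0, 1, 0, -6], [0, 0, 0, 1, -5]].

Note the characteristic polynomial does not split into linear factors over ℚ, so A has no Jordan form over ℚ; the rational canonical form exists over any field.

R = [[0, 0, 0, 0, -45], [1, 0, 0, 0, -9], [0, 1, 0, 0, -30], [0, 0, 1, 0, -6], [0, 0, 0, 1, -5]]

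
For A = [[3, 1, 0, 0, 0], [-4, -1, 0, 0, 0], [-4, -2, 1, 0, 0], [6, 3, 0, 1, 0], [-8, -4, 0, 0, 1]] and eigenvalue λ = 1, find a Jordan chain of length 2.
v_1 = [[0, 1, 1, 0, 0]]^T, v_2 = [[1, -2, -2, 3, -4]]^T

We seek v_1 ∈ ker((A - I)^2) \ ker(A - I), then set v_{i+1} = (A - I) v_i.

One such chain is v_1 = [[0, 1, 1, 0, 0]]^T, v_2 = [[1, -2, -2, 3, -4]]^T. Check: (A - I) v_2 = [[0, 0, 0, 0, 0]]^T = 0.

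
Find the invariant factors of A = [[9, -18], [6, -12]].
The Jordan structure of A has elementary divisors (x + 3), x. Arranging the block sizes at each eigenvalue in decreasing order and taking row products gives the invariant factors.

Invariant factors (smallest first, each dividing the next): x(x + 3).

Check: the last factor x(x + 3) is the minimal polynomial, and the product x(x + 3) is the characteristic polynomial.

x(x + 3)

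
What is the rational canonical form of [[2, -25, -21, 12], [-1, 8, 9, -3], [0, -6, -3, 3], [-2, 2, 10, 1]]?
R = [[0, -3, 0, 0], [1, 4, 0, 0], [0, 0, 0, -3], [0, 0, 1, 4]]

The invariant factors of A (the non-unit diagonal entries of the Smith normal form of xI - A over ℚ[x]) are (x - 3)(x - 1), (x - 3)(x - 1), each dividing the next. The characteristic polynomial is their product, (x - 3)^2(x - 1)^2.

The rational canonical form is the block-diagonal matrix of companion matrices C(f_i):
R = [[0, -3, 0, 0], [1, 4, 0, 0], [0, 0, 0, -3], [0, 0, 1, 4]].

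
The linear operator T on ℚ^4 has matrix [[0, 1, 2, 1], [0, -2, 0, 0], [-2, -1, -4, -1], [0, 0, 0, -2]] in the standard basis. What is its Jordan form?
J = [[-2, 1, 0, 0], [0, -2, 0, 0], [0, 0, -2, 0], [0, 0, 0, -2]]

The characteristic polynomial is det(xI - A) = (x + 2)^4, so the eigenvalues are -2 (algebraic multiplicity 4).

For λ = -2: rank(A + 2I) = 1, rank((A + 2I)^2) = 0. The eigenspace has dimension 4 - 1 = 3, so there are 3 Jordan blocks; the rank sequence gives block sizes [2, 1, 1].

Assembling the blocks gives the Jordan form J above.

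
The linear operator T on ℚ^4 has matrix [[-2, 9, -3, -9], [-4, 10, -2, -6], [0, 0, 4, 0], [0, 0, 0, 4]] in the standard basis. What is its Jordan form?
J = [[4, 1, 0, 0], [0, 4, 0, 0], [0, 0, 4, 0], [0, 0, 0, 4]]

The characteristic polynomial is det(xI - A) = (x - 4)^4, so the eigenvalues are 4 (algebraic multiplicity 4).

For λ = 4: rank(A - 4I) = 1, rank((A - 4I)^2) = 0. The eigenspace has dimension 4 - 1 = 3, so there are 3 Jordan blocks; the rank sequence gives block sizes [2, 1, 1].

Assembling the blocks gives the Jordan form J above.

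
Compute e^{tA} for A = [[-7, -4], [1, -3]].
e^{tA} = [[(1 - 2*t)*e^{-5*t}, -4*t*e^{-5*t}], [t*e^{-5*t}, (2*t + 1)*e^{-5*t}]]

A has Jordan form J = [[-5, 1], [0, -5]] with A = PJP^{-1}, so e^{tA} = P e^{tJ} P^{-1}.

For a Jordan block J_k(λ), e^{tJ_k(λ)} = e^{λt} · (I + tN + t^2 N^2/2! + ... + t^{k-1} N^{k-1}/(k-1)!) where N is the nilpotent superdiagonal part.

Assembling the blocks and conjugating back gives the entries of e^{tA} as shown above.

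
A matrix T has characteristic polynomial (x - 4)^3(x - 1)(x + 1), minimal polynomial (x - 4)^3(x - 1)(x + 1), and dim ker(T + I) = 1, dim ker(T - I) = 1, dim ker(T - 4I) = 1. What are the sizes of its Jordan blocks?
Jordan blocks: (-1, 1), (1, 1), (4, 3)

λ = -1: algebraic multiplicity 1 (exponent in χ_T), largest block size 1 (exponent in m_T), 1 block (geometric multiplicity). This forces block sizes [1].
λ = 1: algebraic multiplicity 1 (exponent in χ_T), largest block size 1 (exponent in m_T), 1 block (geometric multiplicity). This forces block sizes [1].
λ = 4: algebraic multiplicity 3 (exponent in χ_T), largest block size 3 (exponent in m_T), 1 block (geometric multiplicity). This forces block sizes [3].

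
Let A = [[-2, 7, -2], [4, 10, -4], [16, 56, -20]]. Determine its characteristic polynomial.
xI - A = [[x + 2, -7, 2], [-4, x - 10, 4], [-16, -56, x + 20]].

Expanding det(xI - A) along the first row:
det(xI - A) = + (x + 2)·det([[x - 10, 4], [-56, x + 20]]) - (-7)·det([[-4, 4], [-16, x + 20]]) + (2)·det([[-4, x - 10], [-16, -56]]).

Evaluating gives χ_A(x) = x^3 + 12x^2 + 48x + 64 = (x + 4)^3.

χ_A(x) = (x + 4)^3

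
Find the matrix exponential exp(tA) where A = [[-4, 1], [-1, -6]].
e^{tA} = [[(t + 1)*e^{-5*t}, t*e^{-5*t}], [-t*e^{-5*t}, (1 - t)*e^{-5*t}]]

A has Jordan form J = [[-5, 1], [0, -5]] with A = PJP^{-1}, so e^{tA} = P e^{tJ} P^{-1}.

For a Jordan block J_k(λ), e^{tJ_k(λ)} = e^{λt} · (I + tN + t^2 N^2/2! + ... + t^{k-1} N^{k-1}/(k-1)!) where N is the nilpotent superdiagonal part.

Assembling the blocks and conjugating back gives the entries of e^{tA} as shown above.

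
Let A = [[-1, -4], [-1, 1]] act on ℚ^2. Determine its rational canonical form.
The invariant factors of A (the non-unit diagonal entries of the Smith normal form of xI - A over ℚ[x]) are x^2 - 5, each dividing the next. The characteristic polynomial is their product, x^2 - 5.

The rational canonical form is the block-diagonal matrix of companion matrices C(f_i):
R = [[0, 5], [1, 0]].

Note the characteristic polynomial does not split into linear factors over ℚ, so A has no Jordan form over ℚ; the rational canonical form exists over any field.

R = [[0, 5], [1, 0]]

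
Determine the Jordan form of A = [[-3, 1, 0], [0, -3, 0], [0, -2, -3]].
J = [[-3, 1, 0], [0, -3, 0], [0, 0, -3]]

The characteristic polynomial is det(xI - A) = (x + 3)^3, so the eigenvalues are -3 (algebraic multiplicity 3).

For λ = -3: rank(A + 3I) = 1, rank((A + 3I)^2) = 0. The eigenspace has dimension 3 - 1 = 2, so there are 2 Jordan blocks; the rank sequence gives block sizes [2, 1].

Assembling the blocks gives the Jordan form J above.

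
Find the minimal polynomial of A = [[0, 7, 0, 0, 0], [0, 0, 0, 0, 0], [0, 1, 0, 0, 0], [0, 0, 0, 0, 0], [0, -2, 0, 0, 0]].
The characteristic polynomial factors as x^5. The minimal polynomial is ∏(x - λ)^{k_λ} where k_λ is the size of the largest Jordan block at λ.

For λ = 0: rank(A) = 1, and the largest Jordan block has size 2 (the smallest k with rank(A^k) = rank(A^(k+1))).

So m_A(x) = x^2.

m_A(x) = x^2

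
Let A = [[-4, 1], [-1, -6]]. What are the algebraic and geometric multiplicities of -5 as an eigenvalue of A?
algebraic multiplicity 2, geometric multiplicity 1

The characteristic polynomial is (x + 5)^2, so the factor x + 5 appears with exponent 2: the algebraic multiplicity is 2.

rank(A + 5I) = 1, so the eigenspace has dimension 2 - 1 = 1: the geometric multiplicity is 1.

Since 1 < 2, A is not diagonalizable.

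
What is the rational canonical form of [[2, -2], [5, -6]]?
R = [[0, 2], [1, -4]]

The invariant factors of A (the non-unit diagonal entries of the Smith normal form of xI - A over ℚ[x]) are x^2 + 4x - 2, each dividing the next. The characteristic polynomial is their product, x^2 + 4x - 2.

The rational canonical form is the block-diagonal matrix of companion matrices C(f_i):
R = [[0, 2], [1, -4]].

Note the characteristic polynomial does not split into linear factors over ℚ, so A has no Jordan form over ℚ; the rational canonical form exists over any field.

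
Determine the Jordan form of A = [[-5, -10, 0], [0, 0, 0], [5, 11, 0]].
The characteristic polynomial is det(xI - A) = x^2(x + 5), so the eigenvalues are -5 (algebraic multiplicity 1), 0 (algebraic multiplicity 2).

For λ = -5: algebraic multiplicity 1 gives one 1×1 block.

For λ = 0: rank(A) = 2, rank(A^2) = 1. The eigenspace has dimension 3 - 2 = 1, so there is 1 Jordan block; the rank sequence gives block sizes [2].

Assembling the blocks gives the Jordan form J above.

J = [[-5, 0, 0], [0, 0, 1], [0, 0, 0]]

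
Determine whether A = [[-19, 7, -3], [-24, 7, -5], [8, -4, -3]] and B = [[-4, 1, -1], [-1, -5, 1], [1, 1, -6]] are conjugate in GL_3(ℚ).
Two matrices over a field are similar if and only if they have the same invariant factors.

Both A and B have characteristic polynomial (x + 5)^3 and minimal polynomial (x + 5)^3. Computing further, both have invariant factors (x + 5)^3. Hence A and B are similar.

Yes.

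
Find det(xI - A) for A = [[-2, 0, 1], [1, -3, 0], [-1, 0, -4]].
xI - A = [[x + 2, 0, -1], [-1, x + 3, 0], [1, 0, x + 4]].

Expanding det(xI - A) along the first row:
det(xI - A) = + (x + 2)·det([[x + 3, 0], [0, x + 4]]) - (0)·det([[-1, 0], [1, x + 4]]) + (-1)·det([[-1, x + 3], [1, 0]]).

Evaluating gives χ_A(x) = x^3 + 9x^2 + 27x + 27 = (x + 3)^3.

χ_A(x) = (x + 3)^3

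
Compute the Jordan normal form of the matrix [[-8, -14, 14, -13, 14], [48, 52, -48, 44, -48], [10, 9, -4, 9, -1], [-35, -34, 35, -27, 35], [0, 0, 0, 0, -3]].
J = [[-5, 0, 0, 0, 0], [0, -3, 0, 0, 0], [0, 0, 6, 1, 0], [0, 0, 0, 6, 1], [0, 0, 0, 0, 6]]

The characteristic polynomial is det(xI - A) = (x - 6)^3(x + 3)(x + 5), so the eigenvalues are -5 (algebraic multiplicity 1), -3 (algebraic multiplicity 1), 6 (algebraic multiplicity 3).

For λ = -5: algebraic multiplicity 1 gives one 1×1 block.

For λ = -3: algebraic multiplicity 1 gives one 1×1 block.

For λ = 6: rank(A - 6I) = 4, rank((A - 6I)^2) = 3, rank((A - 6I)^3) = 2. The eigenspace has dimension 5 - 4 = 1, so there is 1 Jordan block; the rank sequence gives block sizes [3].

Assembling the blocks gives the Jordan form J above.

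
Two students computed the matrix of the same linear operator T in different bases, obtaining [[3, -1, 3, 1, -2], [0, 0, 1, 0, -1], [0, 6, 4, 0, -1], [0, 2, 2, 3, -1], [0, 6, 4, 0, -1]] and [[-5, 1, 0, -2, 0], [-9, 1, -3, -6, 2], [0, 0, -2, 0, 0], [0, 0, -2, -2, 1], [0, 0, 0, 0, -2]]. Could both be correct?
trace(A) = 9 but trace(B) = -10. The trace is a similarity invariant, so A and B are not similar.

No.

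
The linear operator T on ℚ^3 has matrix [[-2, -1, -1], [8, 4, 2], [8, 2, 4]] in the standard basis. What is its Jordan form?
The characteristic polynomial is det(xI - A) = (x - 2)^3, so the eigenvalues are 2 (algebraic multiplicity 3).

For λ = 2: rank(A - 2I) = 1, rank((A - 2I)^2) = 0. The eigenspace has dimension 3 - 1 = 2, so there are 2 Jordan blocks; the rank sequence gives block sizes [2, 1].

Assembling the blocks gives the Jordan form J above.

J = [[2, 1, 0], [0, 2, 0], [0, 0, 2]]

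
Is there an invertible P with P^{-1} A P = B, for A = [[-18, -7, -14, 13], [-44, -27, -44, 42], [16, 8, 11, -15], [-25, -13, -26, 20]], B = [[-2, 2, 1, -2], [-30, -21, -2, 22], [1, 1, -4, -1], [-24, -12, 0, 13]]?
Yes.

Two matrices over a field are similar if and only if they have the same invariant factors.

Both A and B have characteristic polynomial (x - 1)(x + 5)^3 and minimal polynomial (x - 1)(x + 5)^3. Computing further, both have invariant factors (x - 1)(x + 5)^3. Hence A and B are similar.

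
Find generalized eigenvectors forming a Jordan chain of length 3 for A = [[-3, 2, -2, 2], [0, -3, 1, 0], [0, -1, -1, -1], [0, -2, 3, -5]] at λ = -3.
We seek v_1 ∈ ker((A + 3I)^3) \ ker((A + 3I)^2), then set v_{i+1} = (A + 3I) v_i.

One such chain is v_1 = [[-1, 0, 1, 1]]^T, v_2 = [[0, 1, 1, 1]]^T, v_3 = [[2, 1, 0, -1]]^T. Check: (A + 3I) v_3 = [[0, 0, 0, 0]]^T = 0.

v_1 = [[-1, 0, 1, 1]]^T, v_2 = [[0, 1, 1, 1]]^T, v_3 = [[2, 1, 0, -1]]^T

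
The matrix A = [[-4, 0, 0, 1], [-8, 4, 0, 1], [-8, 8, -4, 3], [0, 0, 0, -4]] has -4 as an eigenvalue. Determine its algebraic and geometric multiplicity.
algebraic multiplicity 3, geometric multiplicity 2

The characteristic polynomial is (x - 4)(x + 4)^3, so the factor x + 4 appears with exponent 3: the algebraic multiplicity is 3.

rank(A + 4I) = 2, so the eigenspace has dimension 4 - 2 = 2: the geometric multiplicity is 2.

Since 2 < 3, A is not diagonalizable.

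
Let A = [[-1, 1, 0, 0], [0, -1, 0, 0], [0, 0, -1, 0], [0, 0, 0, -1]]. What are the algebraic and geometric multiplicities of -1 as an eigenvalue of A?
The characteristic polynomial is (x + 1)^4, so the factor x + 1 appears with exponent 4: the algebraic multiplicity is 4.

rank(A + I) = 1, so the eigenspace has dimension 4 - 1 = 3: the geometric multiplicity is 3.

Since 3 < 4, A is not diagonalizable.

algebraic multiplicity 4, geometric multiplicity 3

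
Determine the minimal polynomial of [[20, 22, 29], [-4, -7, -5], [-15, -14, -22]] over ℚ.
The characteristic polynomial factors as (x + 3)^3. The minimal polynomial is ∏(x - λ)^{k_λ} where k_λ is the size of the largest Jordan block at λ.

For λ = -3: rank(A + 3I) = 2, and the largest Jordan block has size 3 (the smallest k with rank((A + 3I)^k) = rank((A + 3I)^(k+1))).

So m_A(x) = (x + 3)^3.

m_A(x) = (x + 3)^3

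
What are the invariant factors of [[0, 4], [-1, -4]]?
(x + 2)^2

The Jordan structure of A has elementary divisors (x + 2)^2. Arranging the block sizes at each eigenvalue in decreasing order and taking row products gives the invariant factors.

Invariant factors (smallest first, each dividing the next): (x + 2)^2.

Check: the last factor (x + 2)^2 is the minimal polynomial, and the product (x + 2)^2 is the characteristic polynomial.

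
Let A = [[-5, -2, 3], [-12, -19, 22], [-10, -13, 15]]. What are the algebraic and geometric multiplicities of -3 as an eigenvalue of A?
The characteristic polynomial is (x + 3)^3, so the factor x + 3 appears with exponent 3: the algebraic multiplicity is 3.

rank(A + 3I) = 2, so the eigenspace has dimension 3 - 2 = 1: the geometric multiplicity is 1.

Since 1 < 3, A is not diagonalizable.

algebraic multiplicity 3, geometric multiplicity 1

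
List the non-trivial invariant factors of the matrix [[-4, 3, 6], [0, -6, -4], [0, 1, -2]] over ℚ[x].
The Jordan structure of A has elementary divisors (x + 4)^2, (x + 4). Arranging the block sizes at each eigenvalue in decreasing order and taking row products gives the invariant factors.

Invariant factors (smallest first, each dividing the next): x + 4, (x + 4)^2.

Check: the last factor (x + 4)^2 is the minimal polynomial, and the product (x + 4)^3 is the characteristic polynomial.

x + 4, (x + 4)^2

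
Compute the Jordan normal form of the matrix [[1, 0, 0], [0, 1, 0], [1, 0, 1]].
J = [[1, 1, 0], [0, 1, 0], [0, 0, 1]]

The characteristic polynomial is det(xI - A) = (x - 1)^3, so the eigenvalues are 1 (algebraic multiplicity 3).

For λ = 1: rank(A - I) = 1, rank((A - I)^2) = 0. The eigenspace has dimension 3 - 1 = 2, so there are 2 Jordan blocks; the rank sequence gives block sizes [2, 1].

Assembling the blocks gives the Jordan form J above.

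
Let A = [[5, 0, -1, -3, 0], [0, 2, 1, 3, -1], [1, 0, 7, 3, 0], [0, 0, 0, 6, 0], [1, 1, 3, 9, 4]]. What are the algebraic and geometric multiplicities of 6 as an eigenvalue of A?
algebraic multiplicity 3, geometric multiplicity 2

The characteristic polynomial is (x - 6)^3(x - 3)^2, so the factor x - 6 appears with exponent 3: the algebraic multiplicity is 3.

rank(A - 6I) = 3, so the eigenspace has dimension 5 - 3 = 2: the geometric multiplicity is 2.

Since 2 < 3, A is not diagonalizable.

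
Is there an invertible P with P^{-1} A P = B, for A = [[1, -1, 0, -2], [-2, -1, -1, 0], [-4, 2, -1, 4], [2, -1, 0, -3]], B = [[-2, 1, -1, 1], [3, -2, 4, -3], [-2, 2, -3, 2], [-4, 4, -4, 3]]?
Two matrices over a field are similar if and only if they have the same invariant factors.

Both A and B have characteristic polynomial (x + 1)^4 and minimal polynomial (x + 1)^3. Computing further, both have invariant factors x + 1, (x + 1)^3. Hence A and B are similar.

Yes.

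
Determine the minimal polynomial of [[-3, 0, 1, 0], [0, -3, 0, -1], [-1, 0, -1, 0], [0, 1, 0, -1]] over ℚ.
The characteristic polynomial factors as (x + 2)^4. The minimal polynomial is ∏(x - λ)^{k_λ} where k_λ is the size of the largest Jordan block at λ.

For λ = -2: rank(A + 2I) = 2, and the largest Jordan block has size 2 (the smallest k with rank((A + 2I)^k) = rank((A + 2I)^(k+1))).

So m_A(x) = (x + 2)^2.

m_A(x) = (x + 2)^2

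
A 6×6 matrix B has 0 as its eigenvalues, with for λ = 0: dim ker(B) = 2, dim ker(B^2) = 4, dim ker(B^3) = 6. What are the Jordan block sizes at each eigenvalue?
λ = 0: successive nullity increments [2, 2, 2] count blocks of size ≥ k; block sizes are [3, 3].

Jordan blocks: (0, 3), (0, 3)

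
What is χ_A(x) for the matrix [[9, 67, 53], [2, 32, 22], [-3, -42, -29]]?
χ_A(x) = (x - 4)^3

xI - A = [[x - 9, -67, -53], [-2, x - 32, -22], [3, 42, x + 29]].

Expanding det(xI - A) along the first row:
det(xI - A) = + (x - 9)·det([[x - 32, -22], [42, x + 29]]) - (-67)·det([[-2, -22], [3, x + 29]]) + (-53)·det([[-2, x - 32], [3, 42]]).

Evaluating gives χ_A(x) = x^3 - 12x^2 + 48x - 64 = (x - 4)^3.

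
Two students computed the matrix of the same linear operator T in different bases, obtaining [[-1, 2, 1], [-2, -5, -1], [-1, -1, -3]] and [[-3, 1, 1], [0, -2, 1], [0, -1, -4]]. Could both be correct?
No.

Both have characteristic polynomial (x + 3)^3, but the minimal polynomial of A is (x + 3)^3 while the minimal polynomial of B is (x + 3)^2. The minimal polynomial is a similarity invariant, so A and B are not similar.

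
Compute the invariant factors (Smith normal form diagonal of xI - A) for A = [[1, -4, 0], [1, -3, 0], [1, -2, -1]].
The Jordan structure of A has elementary divisors (x + 1)^2, (x + 1). Arranging the block sizes at each eigenvalue in decreasing order and taking row products gives the invariant factors.

Invariant factors (smallest first, each dividing the next): x + 1, (x + 1)^2.

Check: the last factor (x + 1)^2 is the minimal polynomial, and the product (x + 1)^3 is the characteristic polynomial.

x + 1, (x + 1)^2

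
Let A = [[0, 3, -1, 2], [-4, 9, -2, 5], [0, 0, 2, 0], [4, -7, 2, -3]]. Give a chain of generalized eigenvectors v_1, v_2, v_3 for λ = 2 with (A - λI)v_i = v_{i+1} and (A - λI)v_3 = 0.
We seek v_1 ∈ ker((A - 2I)^3) \ ker((A - 2I)^2), then set v_{i+1} = (A - 2I) v_i.

One such chain is v_1 = [[0, 0, 2, 1]]^T, v_2 = [[0, 1, 0, -1]]^T, v_3 = [[1, 2, 0, -2]]^T. Check: (A - 2I) v_3 = [[0, 0, 0, 0]]^T = 0.

v_1 = [[0, 0, 2, 1]]^T, v_2 = [[0, 1, 0, -1]]^T, v_3 = [[1, 2, 0, -2]]^T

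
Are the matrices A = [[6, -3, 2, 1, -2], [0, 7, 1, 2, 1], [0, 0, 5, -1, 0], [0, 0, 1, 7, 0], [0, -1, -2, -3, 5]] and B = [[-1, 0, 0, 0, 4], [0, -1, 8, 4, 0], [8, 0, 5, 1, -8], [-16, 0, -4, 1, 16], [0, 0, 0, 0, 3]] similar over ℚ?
trace(A) = 30 but trace(B) = 7. The trace is a similarity invariant, so A and B are not similar.

No.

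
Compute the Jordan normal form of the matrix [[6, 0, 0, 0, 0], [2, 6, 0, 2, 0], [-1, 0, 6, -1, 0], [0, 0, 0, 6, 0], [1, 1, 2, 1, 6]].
J = [[6, 1, 0, 0, 0], [0, 6, 0, 0, 0], [0, 0, 6, 1, 0], [0, 0, 0, 6, 0], [0, 0, 0, 0, 6]]

The characteristic polynomial is det(xI - A) = (x - 6)^5, so the eigenvalues are 6 (algebraic multiplicity 5).

For λ = 6: rank(A - 6I) = 2, rank((A - 6I)^2) = 0. The eigenspace has dimension 5 - 2 = 3, so there are 3 Jordan blocks; the rank sequence gives block sizes [2, 2, 1].

Assembling the blocks gives the Jordan form J above.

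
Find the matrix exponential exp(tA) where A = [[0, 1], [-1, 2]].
e^{tA} = [[(1 - t)*e^{t}, t*e^{t}], [-t*e^{t}, (t + 1)*e^{t}]]

A has Jordan form J = [[1, 1], [0, 1]] with A = PJP^{-1}, so e^{tA} = P e^{tJ} P^{-1}.

For a Jordan block J_k(λ), e^{tJ_k(λ)} = e^{λt} · (I + tN + t^2 N^2/2! + ... + t^{k-1} N^{k-1}/(k-1)!) where N is the nilpotent superdiagonal part.

Assembling the blocks and conjugating back gives the entries of e^{tA} as shown above.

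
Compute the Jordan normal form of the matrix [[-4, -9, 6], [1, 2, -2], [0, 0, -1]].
The characteristic polynomial is det(xI - A) = (x + 1)^3, so the eigenvalues are -1 (algebraic multiplicity 3).

For λ = -1: rank(A + I) = 1, rank((A + I)^2) = 0. The eigenspace has dimension 3 - 1 = 2, so there are 2 Jordan blocks; the rank sequence gives block sizes [2, 1].

Assembling the blocks gives the Jordan form J above.

J = [[-1, 1, 0], [0, -1, 0], [0, 0, -1]]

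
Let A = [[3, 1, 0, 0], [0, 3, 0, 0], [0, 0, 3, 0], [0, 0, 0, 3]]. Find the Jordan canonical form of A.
The characteristic polynomial is det(xI - A) = (x - 3)^4, so the eigenvalues are 3 (algebraic multiplicity 4).

For λ = 3: rank(A - 3I) = 1, rank((A - 3I)^2) = 0. The eigenspace has dimension 4 - 1 = 3, so there are 3 Jordan blocks; the rank sequence gives block sizes [2, 1, 1].

Assembling the blocks gives the Jordan form J above.

J = [[3, 1, 0, 0], [0, 3, 0, 0], [0, 0, 3, 0], [0, 0, 0, 3]]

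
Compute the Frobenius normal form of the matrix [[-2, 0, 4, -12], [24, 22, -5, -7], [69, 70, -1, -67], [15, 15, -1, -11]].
The invariant factors of A (the non-unit diagonal entries of the Smith normal form of xI - A over ℚ[x]) are (x - 4)(x - 2)(x^2 - 2x - 1), each dividing the next. The characteristic polynomial is their product, (x - 4)(x - 2)(x^2 - 2x - 1).

The rational canonical form is the block-diagonal matrix of companion matrices C(f_i):
R = [[0, 0, 0, 8], [1, 0, 0, 10], [0, 1, 0, -19], [0, 0, 1, 8]].

Note the characteristic polynomial does not split into linear factors over ℚ, so A has no Jordan form over ℚ; the rational canonical form exists over any field.

R = [[0, 0, 0, 8], [1, 0, 0, 10], [0, 1, 0, -19], [0, 0, 1, 8]]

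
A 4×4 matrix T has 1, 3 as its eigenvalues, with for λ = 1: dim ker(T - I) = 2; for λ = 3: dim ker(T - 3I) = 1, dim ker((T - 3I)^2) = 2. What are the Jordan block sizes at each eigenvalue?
Jordan blocks: (1, 1), (1, 1), (3, 2)

λ = 1: successive nullity increments [2] count blocks of size ≥ k; block sizes are [1, 1].
λ = 3: successive nullity increments [1, 1] count blocks of size ≥ k; block sizes are [2].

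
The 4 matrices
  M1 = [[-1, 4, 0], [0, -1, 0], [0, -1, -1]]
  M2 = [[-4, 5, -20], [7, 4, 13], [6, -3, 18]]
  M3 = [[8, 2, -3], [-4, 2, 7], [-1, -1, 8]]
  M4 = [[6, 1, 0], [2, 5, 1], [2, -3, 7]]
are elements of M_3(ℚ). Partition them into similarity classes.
Characteristic polynomials: χ_{M1} = (x + 1)^3, χ_{M2} = (x - 6)^3, χ_{M3} = (x - 6)^3, χ_{M4} = (x - 6)^3.

{M1}: invariant factors x + 1, (x + 1)^2.

{M2, M3, M4}: invariant factors (x - 6)^3.

Matrices are similar if and only if their invariant-factor lists agree; the partition into similarity classes is {M1}, {M2, M3, M4}.

2 classes: {M1}, {M2, M3, M4}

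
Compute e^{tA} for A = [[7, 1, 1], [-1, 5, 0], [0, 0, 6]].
e^{tA} = [[(t + 1)*e^{6*t}, t*e^{6*t}, t*(t + 2)*e^{6*t}/2], [-t*e^{6*t}, (1 - t)*e^{6*t}, -t^2*e^{6*t}/2], [0, 0, e^{6*t}]]

A has Jordan form J = [[6, 1, 0], [0, 6, 1], [0, 0, 6]] with A = PJP^{-1}, so e^{tA} = P e^{tJ} P^{-1}.

For a Jordan block J_k(λ), e^{tJ_k(λ)} = e^{λt} · (I + tN + t^2 N^2/2! + ... + t^{k-1} N^{k-1}/(k-1)!) where N is the nilpotent superdiagonal part.

Assembling the blocks and conjugating back gives the entries of e^{tA} as shown above.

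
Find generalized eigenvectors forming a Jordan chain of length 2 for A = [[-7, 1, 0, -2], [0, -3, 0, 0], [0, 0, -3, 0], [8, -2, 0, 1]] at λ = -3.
We seek v_1 ∈ ker((A + 3I)^2) \ ker(A + 3I), then set v_{i+1} = (A + 3I) v_i.

One such chain is v_1 = [[2, 1, 2, -4]]^T, v_2 = [[1, 0, 0, -2]]^T. Check: (A + 3I) v_2 = [[0, 0, 0, 0]]^T = 0.

v_1 = [[2, 1, 2, -4]]^T, v_2 = [[1, 0, 0, -2]]^T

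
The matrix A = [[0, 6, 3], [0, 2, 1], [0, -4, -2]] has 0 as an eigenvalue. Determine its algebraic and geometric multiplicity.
algebraic multiplicity 3, geometric multiplicity 2

The characteristic polynomial is x^3, so the factor x appears with exponent 3: the algebraic multiplicity is 3.

rank(A) = 1, so the eigenspace has dimension 3 - 1 = 2: the geometric multiplicity is 2.

Since 2 < 3, A is not diagonalizable.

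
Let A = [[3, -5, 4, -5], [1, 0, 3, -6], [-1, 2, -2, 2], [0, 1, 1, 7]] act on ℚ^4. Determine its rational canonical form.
R = [[0, 0, 0, 48], [1, 0, 0, -32], [0, 1, 0, -8], [0, 0, 1, 8]]

The invariant factors of A (the non-unit diagonal entries of the Smith normal form of xI - A over ℚ[x]) are (x - 6)(x - 2)^2(x + 2), each dividing the next. The characteristic polynomial is their product, (x - 6)(x - 2)^2(x + 2).

The rational canonical form is the block-diagonal matrix of companion matrices C(f_i):
R = [[0, 0, 0, 48], [1, 0, 0, -32], [0, 1, 0, -8], [0, 0, 1, 8]].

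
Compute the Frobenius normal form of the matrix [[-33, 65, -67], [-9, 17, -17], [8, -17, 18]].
The invariant factors of A (the non-unit diagonal entries of the Smith normal form of xI - A over ℚ[x]) are (x - 5)(x^2 + 3x - 2), each dividing the next. The characteristic polynomial is their product, (x - 5)(x^2 + 3x - 2).

The rational canonical form is the block-diagonal matrix of companion matrices C(f_i):
R = [[0, 0, -10], [1, 0, 17], [0, 1, 2]].

Note the characteristic polynomial does not split into linear factors over ℚ, so A has no Jordan form over ℚ; the rational canonical form exists over any field.

R = [[0, 0, -10], [1, 0, 17], [0, 1, 2]]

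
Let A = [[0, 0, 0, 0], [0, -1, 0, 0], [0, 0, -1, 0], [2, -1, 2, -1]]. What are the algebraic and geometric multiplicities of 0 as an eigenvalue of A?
The characteristic polynomial is x(x + 1)^3, so the factor x appears with exponent 1: the algebraic multiplicity is 1.

rank(A) = 3, so the eigenspace has dimension 4 - 3 = 1: the geometric multiplicity is 1.

algebraic multiplicity 1, geometric multiplicity 1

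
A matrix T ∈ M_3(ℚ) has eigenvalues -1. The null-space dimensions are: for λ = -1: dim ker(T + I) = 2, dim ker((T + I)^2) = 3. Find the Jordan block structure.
Jordan blocks: (-1, 2), (-1, 1)

λ = -1: successive nullity increments [2, 1] count blocks of size ≥ k; block sizes are [2, 1].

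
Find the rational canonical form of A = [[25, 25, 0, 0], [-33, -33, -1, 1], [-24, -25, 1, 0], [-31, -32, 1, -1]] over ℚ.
R = [[0, 0, 0, -25], [1, 0, 0, 40], [0, 1, 0, -6], [0, 0, 1, -8]]

The invariant factors of A (the non-unit diagonal entries of the Smith normal form of xI - A over ℚ[x]) are (x - 1)^2(x + 5)^2, each dividing the next. The characteristic polynomial is their product, (x - 1)^2(x + 5)^2.

The rational canonical form is the block-diagonal matrix of companion matrices C(f_i):
R = [[0, 0, 0, -25], [1, 0, 0, 40], [0, 1, 0, -6], [0, 0, 1, -8]].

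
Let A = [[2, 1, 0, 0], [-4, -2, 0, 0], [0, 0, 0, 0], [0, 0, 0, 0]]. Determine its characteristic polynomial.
xI - A = [[x - 2, -1, 0, 0], [4, x + 2, 0, 0], [0, 0, x, 0], [0, 0, 0, x]].

Expanding det(xI - A) along the first row:
det(xI - A) = + (x - 2)·det([[x + 2, 0, 0], [0, x, 0], [0, 0, x]]) - (-1)·det([[4, 0, 0], [0, x, 0], [0, 0, x]]) + (0)·det([[4, x + 2, 0], [0, 0, 0], [0, 0, x]]) - (0)·det([[4, x + 2, 0], [0, 0, x], [0, 0, 0]]).

Evaluating gives χ_A(x) = x^4.

χ_A(x) = x^4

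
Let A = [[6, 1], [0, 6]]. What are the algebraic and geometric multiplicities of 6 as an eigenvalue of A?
algebraic multiplicity 2, geometric multiplicity 1

The characteristic polynomial is (x - 6)^2, so the factor x - 6 appears with exponent 2: the algebraic multiplicity is 2.

rank(A - 6I) = 1, so the eigenspace has dimension 2 - 1 = 1: the geometric multiplicity is 1.

Since 1 < 2, A is not diagonalizable.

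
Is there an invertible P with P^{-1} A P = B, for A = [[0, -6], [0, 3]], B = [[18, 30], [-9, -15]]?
Yes.

Two matrices over a field are similar if and only if they have the same invariant factors.

Both A and B have characteristic polynomial x(x - 3) and minimal polynomial x(x - 3). Computing further, both have invariant factors x(x - 3). Hence A and B are similar.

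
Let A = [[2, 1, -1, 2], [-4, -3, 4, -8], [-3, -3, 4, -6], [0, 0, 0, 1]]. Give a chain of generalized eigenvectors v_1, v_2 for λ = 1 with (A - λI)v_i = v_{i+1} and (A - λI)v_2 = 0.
v_1 = [[4, 6, 5, -2]]^T, v_2 = [[1, -4, -3, 0]]^T

We seek v_1 ∈ ker((A - I)^2) \ ker(A - I), then set v_{i+1} = (A - I) v_i.

One such chain is v_1 = [[4, 6, 5, -2]]^T, v_2 = [[1, -4, -3, 0]]^T. Check: (A - I) v_2 = [[0, 0, 0, 0]]^T = 0.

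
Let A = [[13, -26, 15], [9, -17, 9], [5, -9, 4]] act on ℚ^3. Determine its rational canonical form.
R = [[0, 0, -5], [1, 0, -3], [0, 1, 0]]

The invariant factors of A (the non-unit diagonal entries of the Smith normal form of xI - A over ℚ[x]) are x^3 + 3x + 5, each dividing the next. The characteristic polynomial is their product, x^3 + 3x + 5.

The rational canonical form is the block-diagonal matrix of companion matrices C(f_i):
R = [[0, 0, -5], [1, 0, -3], [0, 1, 0]].

Note the characteristic polynomial does not split into linear factors over ℚ, so A has no Jordan form over ℚ; the rational canonical form exists over any field.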